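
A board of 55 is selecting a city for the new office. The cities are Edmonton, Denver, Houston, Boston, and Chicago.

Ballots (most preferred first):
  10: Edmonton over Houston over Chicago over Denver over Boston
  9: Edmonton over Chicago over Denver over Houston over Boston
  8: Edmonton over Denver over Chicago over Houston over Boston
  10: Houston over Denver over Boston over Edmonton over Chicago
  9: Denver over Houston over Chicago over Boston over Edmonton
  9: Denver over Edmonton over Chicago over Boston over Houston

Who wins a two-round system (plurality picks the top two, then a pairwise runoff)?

Denver

Round 1 first-place votes: Edmonton 27, Denver 18, Houston 10, Boston 0, Chicago 0. Edmonton and Denver advance.
Runoff: Edmonton is ranked above Denver on 27 ballots, Denver above Edmonton on 28.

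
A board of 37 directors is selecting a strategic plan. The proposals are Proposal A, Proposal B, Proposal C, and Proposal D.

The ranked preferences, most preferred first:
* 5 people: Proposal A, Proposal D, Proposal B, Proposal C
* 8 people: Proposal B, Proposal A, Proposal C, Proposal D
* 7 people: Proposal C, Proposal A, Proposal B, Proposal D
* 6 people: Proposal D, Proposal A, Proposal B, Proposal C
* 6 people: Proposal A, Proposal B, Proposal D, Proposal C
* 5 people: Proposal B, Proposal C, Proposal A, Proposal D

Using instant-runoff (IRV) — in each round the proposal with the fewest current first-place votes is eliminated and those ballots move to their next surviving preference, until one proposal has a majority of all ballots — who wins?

Proposal A

Round 1: Proposal A 11, Proposal B 13, Proposal C 7, Proposal D 6. Proposal D eliminated.
Round 2: Proposal A 17, Proposal B 13, Proposal C 7. Proposal C eliminated.
Round 3: Proposal A 24, Proposal B 13. Proposal A has a majority (≥19).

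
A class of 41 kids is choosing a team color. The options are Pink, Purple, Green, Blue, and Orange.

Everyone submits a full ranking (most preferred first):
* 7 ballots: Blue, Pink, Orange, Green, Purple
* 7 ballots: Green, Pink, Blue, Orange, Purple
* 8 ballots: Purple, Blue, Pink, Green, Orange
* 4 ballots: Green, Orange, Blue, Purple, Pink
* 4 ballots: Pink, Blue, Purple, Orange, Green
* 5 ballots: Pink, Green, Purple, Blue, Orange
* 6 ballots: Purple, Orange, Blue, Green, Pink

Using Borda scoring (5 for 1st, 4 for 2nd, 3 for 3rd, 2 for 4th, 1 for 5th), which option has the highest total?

Blue

Pink: 7×4 + 7×4 + 8×3 + 4×1 + 4×5 + 5×5 + 6×1 = 135
Purple: 7×1 + 7×1 + 8×5 + 4×2 + 4×3 + 5×3 + 6×5 = 119
Green: 7×2 + 7×5 + 8×2 + 4×5 + 4×1 + 5×4 + 6×2 = 121
Blue: 7×5 + 7×3 + 8×4 + 4×3 + 4×4 + 5×2 + 6×3 = 144
Orange: 7×3 + 7×2 + 8×1 + 4×4 + 4×2 + 5×1 + 6×4 = 96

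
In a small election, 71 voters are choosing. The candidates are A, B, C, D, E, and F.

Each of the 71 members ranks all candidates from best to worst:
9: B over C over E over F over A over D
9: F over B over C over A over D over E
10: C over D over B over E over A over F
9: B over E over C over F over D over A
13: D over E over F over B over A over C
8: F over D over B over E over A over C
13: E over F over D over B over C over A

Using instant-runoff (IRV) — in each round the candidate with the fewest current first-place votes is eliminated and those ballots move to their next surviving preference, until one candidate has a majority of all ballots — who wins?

Round 1: A 0, B 18, C 10, D 13, E 13, F 17. A eliminated.
Round 2: B 18, C 10, D 13, E 13, F 17. C eliminated.
Round 3: B 18, D 23, E 13, F 17. E eliminated.
Round 4: B 18, D 23, F 30. B eliminated.
Round 5: D 23, F 48. F has a majority (≥36).

F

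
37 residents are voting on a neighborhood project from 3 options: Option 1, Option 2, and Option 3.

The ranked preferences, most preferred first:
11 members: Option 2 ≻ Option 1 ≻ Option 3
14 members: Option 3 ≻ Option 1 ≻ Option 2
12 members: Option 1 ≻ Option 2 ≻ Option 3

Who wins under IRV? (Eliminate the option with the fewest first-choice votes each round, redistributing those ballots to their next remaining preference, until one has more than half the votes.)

Option 1

Round 1: Option 1 12, Option 2 11, Option 3 14. Option 2 eliminated.
Round 2: Option 1 23, Option 3 14. Option 1 has a majority (≥19).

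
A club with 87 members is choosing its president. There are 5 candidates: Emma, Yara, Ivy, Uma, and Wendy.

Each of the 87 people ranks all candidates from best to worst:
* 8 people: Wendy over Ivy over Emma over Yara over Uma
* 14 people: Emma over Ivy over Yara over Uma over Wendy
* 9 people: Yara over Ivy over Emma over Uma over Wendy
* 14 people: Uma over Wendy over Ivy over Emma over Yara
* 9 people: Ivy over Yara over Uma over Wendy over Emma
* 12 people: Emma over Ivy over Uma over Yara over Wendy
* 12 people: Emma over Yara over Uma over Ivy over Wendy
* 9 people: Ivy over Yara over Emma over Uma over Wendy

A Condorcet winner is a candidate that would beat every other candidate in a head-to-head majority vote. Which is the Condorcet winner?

Ivy vs Emma: 49–38
Ivy vs Yara: 66–21
Ivy vs Uma: 61–26
Ivy vs Wendy: 65–22
Ivy beats every other candidate.

Ivy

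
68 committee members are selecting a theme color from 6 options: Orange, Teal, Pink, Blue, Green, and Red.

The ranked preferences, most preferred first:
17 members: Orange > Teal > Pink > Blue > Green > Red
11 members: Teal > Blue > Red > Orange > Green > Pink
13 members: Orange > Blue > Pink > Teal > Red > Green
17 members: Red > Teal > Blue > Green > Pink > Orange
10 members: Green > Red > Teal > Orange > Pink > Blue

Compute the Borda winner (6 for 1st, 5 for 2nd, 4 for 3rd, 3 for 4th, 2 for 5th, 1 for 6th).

Teal

Orange: 17×6 + 11×3 + 13×6 + 17×1 + 10×3 = 260
Teal: 17×5 + 11×6 + 13×3 + 17×5 + 10×4 = 315
Pink: 17×4 + 11×1 + 13×4 + 17×2 + 10×2 = 185
Blue: 17×3 + 11×5 + 13×5 + 17×4 + 10×1 = 249
Green: 17×2 + 11×2 + 13×1 + 17×3 + 10×6 = 180
Red: 17×1 + 11×4 + 13×2 + 17×6 + 10×5 = 239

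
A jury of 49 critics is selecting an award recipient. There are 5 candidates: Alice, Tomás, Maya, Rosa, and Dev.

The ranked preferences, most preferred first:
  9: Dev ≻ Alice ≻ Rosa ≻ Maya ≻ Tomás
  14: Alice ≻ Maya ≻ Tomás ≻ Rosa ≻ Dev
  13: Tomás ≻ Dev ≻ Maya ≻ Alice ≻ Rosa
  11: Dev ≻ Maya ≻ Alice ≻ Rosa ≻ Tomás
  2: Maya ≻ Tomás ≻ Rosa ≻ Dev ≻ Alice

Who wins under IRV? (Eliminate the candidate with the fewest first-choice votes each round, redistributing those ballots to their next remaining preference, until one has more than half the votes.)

Tomás

Round 1: Alice 14, Tomás 13, Maya 2, Rosa 0, Dev 20. Rosa eliminated.
Round 2: Alice 14, Tomás 13, Maya 2, Dev 20. Maya eliminated.
Round 3: Alice 14, Tomás 15, Dev 20. Alice eliminated.
Round 4: Tomás 29, Dev 20. Tomás has a majority (≥25).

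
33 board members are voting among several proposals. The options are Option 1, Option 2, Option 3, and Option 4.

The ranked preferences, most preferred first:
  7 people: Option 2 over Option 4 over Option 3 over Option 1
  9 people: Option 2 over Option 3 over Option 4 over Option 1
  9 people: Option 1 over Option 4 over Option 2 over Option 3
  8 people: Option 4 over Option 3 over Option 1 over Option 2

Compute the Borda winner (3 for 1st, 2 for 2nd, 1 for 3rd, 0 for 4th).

Option 4

Option 1: 7×0 + 9×0 + 9×3 + 8×1 = 35
Option 2: 7×3 + 9×3 + 9×1 + 8×0 = 57
Option 3: 7×1 + 9×2 + 9×0 + 8×2 = 41
Option 4: 7×2 + 9×1 + 9×2 + 8×3 = 65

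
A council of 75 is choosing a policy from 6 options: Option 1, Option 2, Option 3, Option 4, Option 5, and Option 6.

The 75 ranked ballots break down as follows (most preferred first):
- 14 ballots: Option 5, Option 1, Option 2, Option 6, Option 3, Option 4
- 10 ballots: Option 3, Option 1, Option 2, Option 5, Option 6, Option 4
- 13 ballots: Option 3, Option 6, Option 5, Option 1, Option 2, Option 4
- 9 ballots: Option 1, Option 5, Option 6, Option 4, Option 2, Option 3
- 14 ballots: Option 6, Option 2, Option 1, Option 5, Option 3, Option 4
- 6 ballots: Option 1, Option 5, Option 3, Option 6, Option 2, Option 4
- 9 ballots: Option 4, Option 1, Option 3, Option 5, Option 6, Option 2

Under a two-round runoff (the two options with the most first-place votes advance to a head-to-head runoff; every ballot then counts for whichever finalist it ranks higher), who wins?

Round 1 first-place votes: Option 1 15, Option 2 0, Option 3 23, Option 4 9, Option 5 14, Option 6 14. Option 3 and Option 1 advance.
Runoff: Option 3 is ranked above Option 1 on 23 ballots, Option 1 above Option 3 on 52.

Option 1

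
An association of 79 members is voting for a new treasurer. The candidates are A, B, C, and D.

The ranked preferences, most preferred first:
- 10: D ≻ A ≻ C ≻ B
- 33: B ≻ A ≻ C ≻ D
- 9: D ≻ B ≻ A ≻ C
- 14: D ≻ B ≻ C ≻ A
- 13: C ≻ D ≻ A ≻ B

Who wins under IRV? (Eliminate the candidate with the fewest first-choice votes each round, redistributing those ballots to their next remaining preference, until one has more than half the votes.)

Round 1: A 0, B 33, C 13, D 33. A eliminated.
Round 2: B 33, C 13, D 33. C eliminated.
Round 3: B 33, D 46. D has a majority (≥40).

D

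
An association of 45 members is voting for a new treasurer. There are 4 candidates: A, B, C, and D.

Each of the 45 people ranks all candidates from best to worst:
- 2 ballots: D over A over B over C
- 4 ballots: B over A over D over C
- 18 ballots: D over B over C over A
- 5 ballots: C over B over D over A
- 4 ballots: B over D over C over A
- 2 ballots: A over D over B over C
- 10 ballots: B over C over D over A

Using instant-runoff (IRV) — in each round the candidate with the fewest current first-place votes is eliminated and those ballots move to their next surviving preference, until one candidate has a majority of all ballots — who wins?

B

Round 1: A 2, B 18, C 5, D 20. A eliminated.
Round 2: B 18, C 5, D 22. C eliminated.
Round 3: B 23, D 22. B has a majority (≥23).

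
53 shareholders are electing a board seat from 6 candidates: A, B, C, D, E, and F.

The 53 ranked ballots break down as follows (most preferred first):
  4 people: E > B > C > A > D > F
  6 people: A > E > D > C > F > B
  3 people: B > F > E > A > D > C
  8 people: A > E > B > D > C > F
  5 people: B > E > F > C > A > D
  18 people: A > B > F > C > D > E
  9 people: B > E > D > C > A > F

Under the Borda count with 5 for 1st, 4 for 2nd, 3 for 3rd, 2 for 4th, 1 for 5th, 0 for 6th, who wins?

A: 4×2 + 6×5 + 3×2 + 8×5 + 5×1 + 18×5 + 9×1 = 188
B: 4×4 + 6×0 + 3×5 + 8×3 + 5×5 + 18×4 + 9×5 = 197
C: 4×3 + 6×2 + 3×0 + 8×1 + 5×2 + 18×2 + 9×2 = 96
D: 4×1 + 6×3 + 3×1 + 8×2 + 5×0 + 18×1 + 9×3 = 86
E: 4×5 + 6×4 + 3×3 + 8×4 + 5×4 + 18×0 + 9×4 = 141
F: 4×0 + 6×1 + 3×4 + 8×0 + 5×3 + 18×3 + 9×0 = 87

B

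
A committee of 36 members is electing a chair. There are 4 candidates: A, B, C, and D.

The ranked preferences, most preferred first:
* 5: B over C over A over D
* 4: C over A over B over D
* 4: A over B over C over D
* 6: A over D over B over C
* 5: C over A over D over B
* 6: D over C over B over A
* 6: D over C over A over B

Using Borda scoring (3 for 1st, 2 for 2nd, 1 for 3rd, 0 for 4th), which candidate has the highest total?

A: 5×1 + 4×2 + 4×3 + 6×3 + 5×2 + 6×0 + 6×1 = 59
B: 5×3 + 4×1 + 4×2 + 6×1 + 5×0 + 6×1 + 6×0 = 39
C: 5×2 + 4×3 + 4×1 + 6×0 + 5×3 + 6×2 + 6×2 = 65
D: 5×0 + 4×0 + 4×0 + 6×2 + 5×1 + 6×3 + 6×3 = 53

C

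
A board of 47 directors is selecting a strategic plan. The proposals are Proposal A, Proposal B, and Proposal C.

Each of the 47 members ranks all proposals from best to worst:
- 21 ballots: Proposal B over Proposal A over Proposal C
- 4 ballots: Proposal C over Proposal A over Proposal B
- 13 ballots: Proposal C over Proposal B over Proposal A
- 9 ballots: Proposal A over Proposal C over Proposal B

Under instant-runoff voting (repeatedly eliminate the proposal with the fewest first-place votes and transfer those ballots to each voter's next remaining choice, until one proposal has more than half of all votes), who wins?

Proposal C

Round 1: Proposal A 9, Proposal B 21, Proposal C 17. Proposal A eliminated.
Round 2: Proposal B 21, Proposal C 26. Proposal C has a majority (≥24).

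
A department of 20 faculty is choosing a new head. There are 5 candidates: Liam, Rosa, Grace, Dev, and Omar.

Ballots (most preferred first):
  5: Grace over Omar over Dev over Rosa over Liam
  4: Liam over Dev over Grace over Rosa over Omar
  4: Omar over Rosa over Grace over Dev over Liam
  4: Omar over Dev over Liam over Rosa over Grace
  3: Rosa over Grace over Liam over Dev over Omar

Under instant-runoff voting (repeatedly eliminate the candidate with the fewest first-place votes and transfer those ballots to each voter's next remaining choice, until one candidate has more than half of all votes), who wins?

Round 1: Liam 4, Rosa 3, Grace 5, Dev 0, Omar 8. Dev eliminated.
Round 2: Liam 4, Rosa 3, Grace 5, Omar 8. Rosa eliminated.
Round 3: Liam 4, Grace 8, Omar 8. Liam eliminated.
Round 4: Grace 12, Omar 8. Grace has a majority (≥11).

Grace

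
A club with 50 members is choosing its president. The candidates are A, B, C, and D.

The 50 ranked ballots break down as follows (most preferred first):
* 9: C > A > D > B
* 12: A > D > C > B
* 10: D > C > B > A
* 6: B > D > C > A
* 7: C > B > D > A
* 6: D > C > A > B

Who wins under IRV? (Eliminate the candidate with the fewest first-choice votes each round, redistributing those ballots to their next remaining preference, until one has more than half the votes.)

Round 1: A 12, B 6, C 16, D 16. B eliminated.
Round 2: A 12, C 16, D 22. A eliminated.
Round 3: C 16, D 34. D has a majority (≥26).

D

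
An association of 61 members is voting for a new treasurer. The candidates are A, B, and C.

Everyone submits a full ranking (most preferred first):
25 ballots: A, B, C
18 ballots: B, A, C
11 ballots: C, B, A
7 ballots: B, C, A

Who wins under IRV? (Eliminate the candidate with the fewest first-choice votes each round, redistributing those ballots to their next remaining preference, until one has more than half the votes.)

B

Round 1: A 25, B 25, C 11. C eliminated.
Round 2: A 25, B 36. B has a majority (≥31).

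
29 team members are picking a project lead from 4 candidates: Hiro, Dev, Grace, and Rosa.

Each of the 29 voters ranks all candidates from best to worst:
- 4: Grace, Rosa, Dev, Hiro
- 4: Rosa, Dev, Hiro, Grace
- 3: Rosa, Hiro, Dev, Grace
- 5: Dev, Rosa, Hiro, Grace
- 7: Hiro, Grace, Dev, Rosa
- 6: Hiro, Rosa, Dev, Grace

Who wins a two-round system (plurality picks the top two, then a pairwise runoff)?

Round 1 first-place votes: Hiro 13, Dev 5, Grace 4, Rosa 7. Hiro and Rosa advance.
Runoff: Hiro is ranked above Rosa on 13 ballots, Rosa above Hiro on 16.

Rosa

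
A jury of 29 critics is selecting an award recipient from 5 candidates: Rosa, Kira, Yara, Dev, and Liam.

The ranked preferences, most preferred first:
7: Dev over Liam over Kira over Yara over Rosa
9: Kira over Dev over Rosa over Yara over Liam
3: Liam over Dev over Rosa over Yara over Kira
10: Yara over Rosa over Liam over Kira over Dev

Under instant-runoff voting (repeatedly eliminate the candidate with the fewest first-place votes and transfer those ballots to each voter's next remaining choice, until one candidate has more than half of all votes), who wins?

Dev

Round 1: Rosa 0, Kira 9, Yara 10, Dev 7, Liam 3. Rosa eliminated.
Round 2: Kira 9, Yara 10, Dev 7, Liam 3. Liam eliminated.
Round 3: Kira 9, Yara 10, Dev 10. Kira eliminated.
Round 4: Yara 10, Dev 19. Dev has a majority (≥15).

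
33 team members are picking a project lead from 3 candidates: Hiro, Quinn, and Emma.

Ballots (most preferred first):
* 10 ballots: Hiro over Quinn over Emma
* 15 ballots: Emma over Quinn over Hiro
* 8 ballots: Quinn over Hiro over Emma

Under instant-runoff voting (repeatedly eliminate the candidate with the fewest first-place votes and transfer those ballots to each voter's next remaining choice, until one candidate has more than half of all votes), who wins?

Round 1: Hiro 10, Quinn 8, Emma 15. Quinn eliminated.
Round 2: Hiro 18, Emma 15. Hiro has a majority (≥17).

Hiro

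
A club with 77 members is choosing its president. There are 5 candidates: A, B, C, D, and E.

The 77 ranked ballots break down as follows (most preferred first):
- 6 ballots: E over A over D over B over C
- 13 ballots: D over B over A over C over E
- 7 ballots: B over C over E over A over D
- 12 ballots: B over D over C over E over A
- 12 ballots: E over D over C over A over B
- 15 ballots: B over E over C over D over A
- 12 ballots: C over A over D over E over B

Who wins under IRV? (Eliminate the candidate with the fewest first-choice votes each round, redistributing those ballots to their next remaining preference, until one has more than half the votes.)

D

Round 1: A 0, B 34, C 12, D 13, E 18. A eliminated.
Round 2: B 34, C 12, D 13, E 18. C eliminated.
Round 3: B 34, D 25, E 18. E eliminated.
Round 4: B 34, D 43. D has a majority (≥39).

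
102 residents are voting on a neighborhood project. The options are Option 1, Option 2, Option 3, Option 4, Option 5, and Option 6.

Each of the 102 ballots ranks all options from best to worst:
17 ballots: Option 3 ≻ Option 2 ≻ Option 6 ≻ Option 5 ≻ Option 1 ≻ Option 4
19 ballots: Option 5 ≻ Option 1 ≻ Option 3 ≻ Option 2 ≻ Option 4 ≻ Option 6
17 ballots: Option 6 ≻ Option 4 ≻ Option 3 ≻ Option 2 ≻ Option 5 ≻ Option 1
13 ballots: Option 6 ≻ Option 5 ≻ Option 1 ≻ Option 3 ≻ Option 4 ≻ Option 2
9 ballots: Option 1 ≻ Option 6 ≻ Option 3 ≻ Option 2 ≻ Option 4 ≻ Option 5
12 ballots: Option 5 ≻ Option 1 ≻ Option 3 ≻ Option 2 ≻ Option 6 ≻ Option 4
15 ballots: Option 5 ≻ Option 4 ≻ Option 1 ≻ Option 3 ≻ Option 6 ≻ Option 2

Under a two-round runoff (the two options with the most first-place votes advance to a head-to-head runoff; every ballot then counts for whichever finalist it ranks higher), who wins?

Option 6

Round 1 first-place votes: Option 1 9, Option 2 0, Option 3 17, Option 4 0, Option 5 46, Option 6 30. Option 5 and Option 6 advance.
Runoff: Option 5 is ranked above Option 6 on 46 ballots, Option 6 above Option 5 on 56.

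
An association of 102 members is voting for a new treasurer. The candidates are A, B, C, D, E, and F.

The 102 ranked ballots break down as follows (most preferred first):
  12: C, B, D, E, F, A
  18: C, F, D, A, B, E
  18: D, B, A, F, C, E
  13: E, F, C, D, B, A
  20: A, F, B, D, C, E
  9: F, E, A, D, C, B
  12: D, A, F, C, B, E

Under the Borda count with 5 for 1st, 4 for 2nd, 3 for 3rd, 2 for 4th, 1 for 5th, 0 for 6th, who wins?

F

A: 12×0 + 18×2 + 18×3 + 13×0 + 20×5 + 9×3 + 12×4 = 265
B: 12×4 + 18×1 + 18×4 + 13×1 + 20×3 + 9×0 + 12×1 = 223
C: 12×5 + 18×5 + 18×1 + 13×3 + 20×1 + 9×1 + 12×2 = 260
D: 12×3 + 18×3 + 18×5 + 13×2 + 20×2 + 9×2 + 12×5 = 324
E: 12×2 + 18×0 + 18×0 + 13×5 + 20×0 + 9×4 + 12×0 = 125
F: 12×1 + 18×4 + 18×2 + 13×4 + 20×4 + 9×5 + 12×3 = 333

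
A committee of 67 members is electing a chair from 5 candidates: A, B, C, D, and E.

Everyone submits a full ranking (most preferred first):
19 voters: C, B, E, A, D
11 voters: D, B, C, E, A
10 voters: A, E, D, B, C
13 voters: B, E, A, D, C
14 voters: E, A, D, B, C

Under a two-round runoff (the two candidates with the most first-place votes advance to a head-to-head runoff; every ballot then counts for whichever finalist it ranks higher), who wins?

Round 1 first-place votes: A 10, B 13, C 19, D 11, E 14. C and E advance.
Runoff: C is ranked above E on 30 ballots, E above C on 37.

E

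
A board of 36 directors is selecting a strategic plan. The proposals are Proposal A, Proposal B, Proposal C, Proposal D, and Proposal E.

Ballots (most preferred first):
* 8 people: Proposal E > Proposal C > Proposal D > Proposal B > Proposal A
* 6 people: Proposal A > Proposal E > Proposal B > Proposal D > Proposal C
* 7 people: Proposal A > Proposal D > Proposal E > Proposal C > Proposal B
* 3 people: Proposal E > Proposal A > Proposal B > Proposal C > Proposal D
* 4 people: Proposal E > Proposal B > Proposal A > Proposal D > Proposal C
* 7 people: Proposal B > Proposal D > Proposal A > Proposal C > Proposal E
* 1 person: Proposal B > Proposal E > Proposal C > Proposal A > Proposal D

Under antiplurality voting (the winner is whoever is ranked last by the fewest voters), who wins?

Last-place votes: Proposal A 8, Proposal B 7, Proposal C 10, Proposal D 4, Proposal E 7.

Proposal D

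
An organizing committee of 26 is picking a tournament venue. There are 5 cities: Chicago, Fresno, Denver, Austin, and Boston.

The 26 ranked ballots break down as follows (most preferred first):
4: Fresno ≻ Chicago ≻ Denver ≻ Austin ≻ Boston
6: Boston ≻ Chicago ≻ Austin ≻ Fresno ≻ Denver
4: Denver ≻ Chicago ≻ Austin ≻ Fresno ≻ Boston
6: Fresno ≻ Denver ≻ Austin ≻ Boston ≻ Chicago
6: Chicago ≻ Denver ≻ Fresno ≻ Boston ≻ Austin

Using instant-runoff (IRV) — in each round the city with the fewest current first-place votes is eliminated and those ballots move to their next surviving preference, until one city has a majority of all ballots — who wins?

Chicago

Round 1: Chicago 6, Fresno 10, Denver 4, Austin 0, Boston 6. Austin eliminated.
Round 2: Chicago 6, Fresno 10, Denver 4, Boston 6. Denver eliminated.
Round 3: Chicago 10, Fresno 10, Boston 6. Boston eliminated.
Round 4: Chicago 16, Fresno 10. Chicago has a majority (≥14).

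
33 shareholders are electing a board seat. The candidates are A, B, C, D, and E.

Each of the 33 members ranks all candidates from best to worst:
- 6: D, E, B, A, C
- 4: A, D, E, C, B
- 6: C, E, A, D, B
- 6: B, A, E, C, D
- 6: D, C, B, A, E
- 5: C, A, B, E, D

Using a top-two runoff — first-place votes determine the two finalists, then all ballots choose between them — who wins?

Round 1 first-place votes: A 4, B 6, C 11, D 12, E 0. D and C advance.
Runoff: D is ranked above C on 16 ballots, C above D on 17.

C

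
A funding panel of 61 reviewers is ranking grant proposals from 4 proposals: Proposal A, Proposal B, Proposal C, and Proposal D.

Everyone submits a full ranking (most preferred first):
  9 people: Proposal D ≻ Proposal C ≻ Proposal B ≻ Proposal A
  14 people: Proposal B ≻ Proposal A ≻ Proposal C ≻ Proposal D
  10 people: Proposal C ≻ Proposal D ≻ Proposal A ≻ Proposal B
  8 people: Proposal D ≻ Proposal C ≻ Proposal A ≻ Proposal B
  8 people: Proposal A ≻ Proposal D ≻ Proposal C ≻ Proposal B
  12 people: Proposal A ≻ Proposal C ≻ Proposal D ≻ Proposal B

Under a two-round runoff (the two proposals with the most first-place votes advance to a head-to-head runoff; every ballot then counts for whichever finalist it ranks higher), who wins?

Proposal A

Round 1 first-place votes: Proposal A 20, Proposal B 14, Proposal C 10, Proposal D 17. Proposal A and Proposal D advance.
Runoff: Proposal A is ranked above Proposal D on 34 ballots, Proposal D above Proposal A on 27.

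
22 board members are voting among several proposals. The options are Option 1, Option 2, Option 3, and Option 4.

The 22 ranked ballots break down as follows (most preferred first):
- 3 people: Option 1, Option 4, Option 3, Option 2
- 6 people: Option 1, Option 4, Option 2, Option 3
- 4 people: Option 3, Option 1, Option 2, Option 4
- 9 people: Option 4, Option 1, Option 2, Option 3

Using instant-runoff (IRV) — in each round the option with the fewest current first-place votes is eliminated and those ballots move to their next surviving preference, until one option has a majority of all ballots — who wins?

Option 1

Round 1: Option 1 9, Option 2 0, Option 3 4, Option 4 9. Option 2 eliminated.
Round 2: Option 1 9, Option 3 4, Option 4 9. Option 3 eliminated.
Round 3: Option 1 13, Option 4 9. Option 1 has a majority (≥12).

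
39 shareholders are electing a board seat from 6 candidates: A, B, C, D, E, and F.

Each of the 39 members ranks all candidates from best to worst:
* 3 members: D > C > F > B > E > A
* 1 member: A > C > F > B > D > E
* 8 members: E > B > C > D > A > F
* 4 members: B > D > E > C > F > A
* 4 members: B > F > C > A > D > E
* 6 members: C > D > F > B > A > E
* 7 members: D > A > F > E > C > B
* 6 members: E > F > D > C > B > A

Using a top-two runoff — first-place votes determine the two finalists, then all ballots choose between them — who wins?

Round 1 first-place votes: A 1, B 8, C 6, D 10, E 14, F 0. E and D advance.
Runoff: E is ranked above D on 14 ballots, D above E on 25.

D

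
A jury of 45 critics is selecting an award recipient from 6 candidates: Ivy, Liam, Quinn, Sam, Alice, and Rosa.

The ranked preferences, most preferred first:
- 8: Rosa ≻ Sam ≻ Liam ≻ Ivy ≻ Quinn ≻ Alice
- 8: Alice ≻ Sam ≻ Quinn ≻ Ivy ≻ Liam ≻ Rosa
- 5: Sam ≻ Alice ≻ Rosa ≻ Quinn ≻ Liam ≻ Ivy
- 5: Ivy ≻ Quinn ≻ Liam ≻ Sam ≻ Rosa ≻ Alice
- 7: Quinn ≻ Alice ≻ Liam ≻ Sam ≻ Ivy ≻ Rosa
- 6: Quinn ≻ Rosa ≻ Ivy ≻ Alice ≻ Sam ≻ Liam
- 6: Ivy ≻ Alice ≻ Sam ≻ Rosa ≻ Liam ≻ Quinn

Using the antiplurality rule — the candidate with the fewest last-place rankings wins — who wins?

Last-place votes: Ivy 5, Liam 6, Quinn 6, Sam 0, Alice 13, Rosa 15.

Sam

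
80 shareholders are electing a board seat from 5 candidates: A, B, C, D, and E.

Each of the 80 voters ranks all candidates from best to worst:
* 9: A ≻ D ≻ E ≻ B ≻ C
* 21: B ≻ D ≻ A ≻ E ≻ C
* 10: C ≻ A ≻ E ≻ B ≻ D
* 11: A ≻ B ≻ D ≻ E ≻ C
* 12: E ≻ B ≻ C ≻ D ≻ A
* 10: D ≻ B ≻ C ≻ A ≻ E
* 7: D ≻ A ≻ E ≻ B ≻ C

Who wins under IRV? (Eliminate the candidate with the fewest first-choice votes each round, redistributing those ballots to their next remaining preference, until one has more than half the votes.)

B

Round 1: A 20, B 21, C 10, D 17, E 12. C eliminated.
Round 2: A 30, B 21, D 17, E 12. E eliminated.
Round 3: A 30, B 33, D 17. D eliminated.
Round 4: A 37, B 43. B has a majority (≥41).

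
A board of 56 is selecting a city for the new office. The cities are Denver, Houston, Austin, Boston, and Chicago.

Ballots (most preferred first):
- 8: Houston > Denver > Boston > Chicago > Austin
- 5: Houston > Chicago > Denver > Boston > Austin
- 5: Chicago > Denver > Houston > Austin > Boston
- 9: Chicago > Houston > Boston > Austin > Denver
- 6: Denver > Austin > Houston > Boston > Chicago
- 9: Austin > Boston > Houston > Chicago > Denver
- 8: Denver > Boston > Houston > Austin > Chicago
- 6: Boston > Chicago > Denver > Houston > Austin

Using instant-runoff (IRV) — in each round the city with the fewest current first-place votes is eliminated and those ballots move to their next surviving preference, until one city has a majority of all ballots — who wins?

Round 1: Denver 14, Houston 13, Austin 9, Boston 6, Chicago 14. Boston eliminated.
Round 2: Denver 14, Houston 13, Austin 9, Chicago 20. Austin eliminated.
Round 3: Denver 14, Houston 22, Chicago 20. Denver eliminated.
Round 4: Houston 36, Chicago 20. Houston has a majority (≥29).

Houston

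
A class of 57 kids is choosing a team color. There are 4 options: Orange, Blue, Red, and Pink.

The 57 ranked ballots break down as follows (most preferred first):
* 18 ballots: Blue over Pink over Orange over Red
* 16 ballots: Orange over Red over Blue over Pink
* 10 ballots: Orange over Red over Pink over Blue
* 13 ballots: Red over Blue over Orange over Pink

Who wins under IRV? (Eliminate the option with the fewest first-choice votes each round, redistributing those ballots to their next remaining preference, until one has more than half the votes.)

Blue

Round 1: Orange 26, Blue 18, Red 13, Pink 0. Pink eliminated.
Round 2: Orange 26, Blue 18, Red 13. Red eliminated.
Round 3: Orange 26, Blue 31. Blue has a majority (≥29).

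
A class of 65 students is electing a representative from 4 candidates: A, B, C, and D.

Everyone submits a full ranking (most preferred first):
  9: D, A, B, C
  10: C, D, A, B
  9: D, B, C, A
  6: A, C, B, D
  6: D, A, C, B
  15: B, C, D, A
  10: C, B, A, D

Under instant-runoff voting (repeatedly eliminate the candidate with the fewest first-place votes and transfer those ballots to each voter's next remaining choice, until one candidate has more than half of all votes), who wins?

Round 1: A 6, B 15, C 20, D 24. A eliminated.
Round 2: B 15, C 26, D 24. B eliminated.
Round 3: C 41, D 24. C has a majority (≥33).

C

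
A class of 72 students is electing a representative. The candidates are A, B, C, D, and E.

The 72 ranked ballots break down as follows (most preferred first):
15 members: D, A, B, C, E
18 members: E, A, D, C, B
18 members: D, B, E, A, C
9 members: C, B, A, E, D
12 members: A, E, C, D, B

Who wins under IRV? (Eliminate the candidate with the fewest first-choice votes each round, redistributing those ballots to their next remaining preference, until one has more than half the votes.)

A

Round 1: A 12, B 0, C 9, D 33, E 18. B eliminated.
Round 2: A 12, C 9, D 33, E 18. C eliminated.
Round 3: A 21, D 33, E 18. E eliminated.
Round 4: A 39, D 33. A has a majority (≥37).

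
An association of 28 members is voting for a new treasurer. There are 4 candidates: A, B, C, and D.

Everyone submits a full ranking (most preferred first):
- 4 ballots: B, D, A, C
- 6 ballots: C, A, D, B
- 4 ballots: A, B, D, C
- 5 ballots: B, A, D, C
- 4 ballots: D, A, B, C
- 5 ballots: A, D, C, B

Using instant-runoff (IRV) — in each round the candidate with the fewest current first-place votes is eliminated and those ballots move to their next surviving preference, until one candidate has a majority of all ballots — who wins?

Round 1: A 9, B 9, C 6, D 4. D eliminated.
Round 2: A 13, B 9, C 6. C eliminated.
Round 3: A 19, B 9. A has a majority (≥15).

A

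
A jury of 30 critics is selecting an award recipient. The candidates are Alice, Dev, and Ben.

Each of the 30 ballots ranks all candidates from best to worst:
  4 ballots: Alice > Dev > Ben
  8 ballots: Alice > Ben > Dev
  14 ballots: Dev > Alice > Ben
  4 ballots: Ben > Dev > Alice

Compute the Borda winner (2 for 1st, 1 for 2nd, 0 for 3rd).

Alice: 4×2 + 8×2 + 14×1 + 4×0 = 38
Dev: 4×1 + 8×0 + 14×2 + 4×1 = 36
Ben: 4×0 + 8×1 + 14×0 + 4×2 = 16

Alice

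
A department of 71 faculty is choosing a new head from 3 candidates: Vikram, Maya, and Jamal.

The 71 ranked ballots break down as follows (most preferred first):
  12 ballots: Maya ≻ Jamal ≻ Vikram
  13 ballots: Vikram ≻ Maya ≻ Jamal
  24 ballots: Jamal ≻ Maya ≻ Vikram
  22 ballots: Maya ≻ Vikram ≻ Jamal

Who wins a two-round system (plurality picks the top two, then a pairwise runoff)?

Maya

Round 1 first-place votes: Vikram 13, Maya 34, Jamal 24. Maya and Jamal advance.
Runoff: Maya is ranked above Jamal on 47 ballots, Jamal above Maya on 24.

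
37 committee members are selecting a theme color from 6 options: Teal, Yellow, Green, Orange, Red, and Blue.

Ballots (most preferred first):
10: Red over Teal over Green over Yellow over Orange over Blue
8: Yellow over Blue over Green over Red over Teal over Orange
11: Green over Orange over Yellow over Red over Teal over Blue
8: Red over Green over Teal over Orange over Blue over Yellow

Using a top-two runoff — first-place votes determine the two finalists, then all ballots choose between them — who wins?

Round 1 first-place votes: Teal 0, Yellow 8, Green 11, Orange 0, Red 18, Blue 0. Red and Green advance.
Runoff: Red is ranked above Green on 18 ballots, Green above Red on 19.

Green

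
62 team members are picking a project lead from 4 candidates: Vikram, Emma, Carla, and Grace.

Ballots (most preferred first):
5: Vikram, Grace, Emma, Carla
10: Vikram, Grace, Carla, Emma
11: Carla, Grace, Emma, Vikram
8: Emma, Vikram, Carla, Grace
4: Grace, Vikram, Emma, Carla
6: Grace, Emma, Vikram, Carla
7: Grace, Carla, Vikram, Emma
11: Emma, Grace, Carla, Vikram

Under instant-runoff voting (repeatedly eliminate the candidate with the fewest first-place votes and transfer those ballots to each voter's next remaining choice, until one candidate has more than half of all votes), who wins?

Grace

Round 1: Vikram 15, Emma 19, Carla 11, Grace 17. Carla eliminated.
Round 2: Vikram 15, Emma 19, Grace 28. Vikram eliminated.
Round 3: Emma 19, Grace 43. Grace has a majority (≥32).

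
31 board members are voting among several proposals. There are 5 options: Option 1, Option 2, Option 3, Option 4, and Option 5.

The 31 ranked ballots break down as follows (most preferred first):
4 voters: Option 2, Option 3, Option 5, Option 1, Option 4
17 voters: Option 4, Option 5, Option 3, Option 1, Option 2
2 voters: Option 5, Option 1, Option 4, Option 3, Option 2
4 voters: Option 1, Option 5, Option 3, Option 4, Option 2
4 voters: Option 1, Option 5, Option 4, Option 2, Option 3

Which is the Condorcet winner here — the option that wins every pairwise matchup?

Option 4

Option 4 vs Option 1: 17–14
Option 4 vs Option 2: 27–4
Option 4 vs Option 3: 23–8
Option 4 vs Option 5: 17–14
Option 4 beats every other option.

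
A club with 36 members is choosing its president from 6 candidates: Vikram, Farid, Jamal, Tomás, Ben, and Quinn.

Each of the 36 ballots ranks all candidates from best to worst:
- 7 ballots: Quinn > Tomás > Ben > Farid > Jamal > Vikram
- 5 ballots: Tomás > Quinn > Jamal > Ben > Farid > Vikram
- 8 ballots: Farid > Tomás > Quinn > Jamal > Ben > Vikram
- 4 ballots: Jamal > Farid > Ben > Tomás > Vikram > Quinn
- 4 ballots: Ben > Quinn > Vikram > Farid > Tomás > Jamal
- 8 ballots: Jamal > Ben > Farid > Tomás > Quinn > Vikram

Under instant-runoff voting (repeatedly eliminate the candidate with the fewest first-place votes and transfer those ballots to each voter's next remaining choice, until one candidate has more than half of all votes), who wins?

Round 1: Vikram 0, Farid 8, Jamal 12, Tomás 5, Ben 4, Quinn 7. Vikram eliminated.
Round 2: Farid 8, Jamal 12, Tomás 5, Ben 4, Quinn 7. Ben eliminated.
Round 3: Farid 8, Jamal 12, Tomás 5, Quinn 11. Tomás eliminated.
Round 4: Farid 8, Jamal 12, Quinn 16. Farid eliminated.
Round 5: Jamal 12, Quinn 24. Quinn has a majority (≥19).

Quinn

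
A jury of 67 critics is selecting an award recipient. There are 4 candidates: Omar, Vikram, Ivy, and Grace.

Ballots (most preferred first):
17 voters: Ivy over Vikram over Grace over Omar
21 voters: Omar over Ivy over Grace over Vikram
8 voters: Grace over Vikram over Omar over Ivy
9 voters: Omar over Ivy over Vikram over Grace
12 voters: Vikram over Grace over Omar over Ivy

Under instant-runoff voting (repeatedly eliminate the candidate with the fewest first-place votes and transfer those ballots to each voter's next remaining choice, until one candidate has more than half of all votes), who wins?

Round 1: Omar 30, Vikram 12, Ivy 17, Grace 8. Grace eliminated.
Round 2: Omar 30, Vikram 20, Ivy 17. Ivy eliminated.
Round 3: Omar 30, Vikram 37. Vikram has a majority (≥34).

Vikram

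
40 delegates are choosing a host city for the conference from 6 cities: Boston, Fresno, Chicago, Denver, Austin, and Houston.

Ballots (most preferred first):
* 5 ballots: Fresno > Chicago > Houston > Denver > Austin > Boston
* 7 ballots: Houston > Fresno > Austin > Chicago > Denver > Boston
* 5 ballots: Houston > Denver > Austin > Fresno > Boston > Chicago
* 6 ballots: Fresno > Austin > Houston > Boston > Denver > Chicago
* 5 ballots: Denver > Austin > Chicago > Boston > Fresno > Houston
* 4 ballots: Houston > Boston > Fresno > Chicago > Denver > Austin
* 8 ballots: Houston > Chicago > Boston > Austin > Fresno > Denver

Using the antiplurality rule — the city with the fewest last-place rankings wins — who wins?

Last-place votes: Boston 12, Fresno 0, Chicago 11, Denver 8, Austin 4, Houston 5.

Fresno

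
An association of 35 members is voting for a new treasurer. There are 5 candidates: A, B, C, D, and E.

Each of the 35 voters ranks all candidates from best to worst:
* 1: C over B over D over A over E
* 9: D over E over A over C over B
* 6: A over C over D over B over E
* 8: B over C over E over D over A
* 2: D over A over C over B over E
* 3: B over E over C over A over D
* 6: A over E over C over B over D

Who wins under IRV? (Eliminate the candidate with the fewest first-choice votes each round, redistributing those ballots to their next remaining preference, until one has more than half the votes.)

Round 1: A 12, B 11, C 1, D 11, E 0. E eliminated.
Round 2: A 12, B 11, C 1, D 11. C eliminated.
Round 3: A 12, B 12, D 11. D eliminated.
Round 4: A 23, B 12. A has a majority (≥18).

A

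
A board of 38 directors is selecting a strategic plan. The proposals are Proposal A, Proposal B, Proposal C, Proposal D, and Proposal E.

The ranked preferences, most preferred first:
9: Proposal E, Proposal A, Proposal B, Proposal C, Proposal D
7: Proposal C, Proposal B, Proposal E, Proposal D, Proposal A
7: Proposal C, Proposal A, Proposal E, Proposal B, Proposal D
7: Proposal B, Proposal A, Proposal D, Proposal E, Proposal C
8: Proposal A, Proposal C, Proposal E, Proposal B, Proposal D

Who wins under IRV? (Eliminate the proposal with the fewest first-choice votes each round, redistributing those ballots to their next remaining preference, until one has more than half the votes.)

Round 1: Proposal A 8, Proposal B 7, Proposal C 14, Proposal D 0, Proposal E 9. Proposal D eliminated.
Round 2: Proposal A 8, Proposal B 7, Proposal C 14, Proposal E 9. Proposal B eliminated.
Round 3: Proposal A 15, Proposal C 14, Proposal E 9. Proposal E eliminated.
Round 4: Proposal A 24, Proposal C 14. Proposal A has a majority (≥20).

Proposal A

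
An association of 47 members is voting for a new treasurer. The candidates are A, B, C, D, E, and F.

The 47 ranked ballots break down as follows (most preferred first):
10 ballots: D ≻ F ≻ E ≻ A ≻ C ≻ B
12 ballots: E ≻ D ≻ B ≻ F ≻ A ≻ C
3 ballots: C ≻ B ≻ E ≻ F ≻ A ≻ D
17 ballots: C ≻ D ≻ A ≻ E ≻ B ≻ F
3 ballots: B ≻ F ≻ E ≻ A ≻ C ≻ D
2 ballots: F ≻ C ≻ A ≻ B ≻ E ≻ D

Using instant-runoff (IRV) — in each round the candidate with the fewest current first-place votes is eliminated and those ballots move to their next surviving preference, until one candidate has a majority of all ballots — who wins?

E

Round 1: A 0, B 3, C 20, D 10, E 12, F 2. A eliminated.
Round 2: B 3, C 20, D 10, E 12, F 2. F eliminated.
Round 3: B 3, C 22, D 10, E 12. B eliminated.
Round 4: C 22, D 10, E 15. D eliminated.
Round 5: C 22, E 25. E has a majority (≥24).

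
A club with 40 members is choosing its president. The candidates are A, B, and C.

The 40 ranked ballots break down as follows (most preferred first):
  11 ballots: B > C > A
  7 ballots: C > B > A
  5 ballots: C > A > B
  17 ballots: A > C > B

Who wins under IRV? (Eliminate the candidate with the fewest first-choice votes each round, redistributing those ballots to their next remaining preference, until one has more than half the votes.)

C

Round 1: A 17, B 11, C 12. B eliminated.
Round 2: A 17, C 23. C has a majority (≥21).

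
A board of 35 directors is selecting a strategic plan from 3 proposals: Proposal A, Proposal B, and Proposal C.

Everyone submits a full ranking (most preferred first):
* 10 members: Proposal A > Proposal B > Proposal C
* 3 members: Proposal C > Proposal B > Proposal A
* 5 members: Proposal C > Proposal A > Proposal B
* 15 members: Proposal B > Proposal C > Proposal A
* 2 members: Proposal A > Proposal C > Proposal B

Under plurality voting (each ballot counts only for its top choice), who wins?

First-place votes: Proposal A 12, Proposal B 15, Proposal C 8.

Proposal B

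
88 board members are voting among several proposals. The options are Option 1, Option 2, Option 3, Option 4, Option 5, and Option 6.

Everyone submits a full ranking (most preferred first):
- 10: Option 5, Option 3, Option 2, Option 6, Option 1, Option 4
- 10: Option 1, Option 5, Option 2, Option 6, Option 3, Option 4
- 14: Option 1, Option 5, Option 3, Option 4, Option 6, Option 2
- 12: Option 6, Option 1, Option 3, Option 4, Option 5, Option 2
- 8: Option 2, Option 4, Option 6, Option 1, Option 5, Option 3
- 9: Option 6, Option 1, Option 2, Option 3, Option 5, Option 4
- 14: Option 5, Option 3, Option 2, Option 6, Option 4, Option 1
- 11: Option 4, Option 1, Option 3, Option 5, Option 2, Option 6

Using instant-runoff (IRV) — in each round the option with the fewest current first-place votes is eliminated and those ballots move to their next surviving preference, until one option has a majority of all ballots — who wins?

Option 6

Round 1: Option 1 24, Option 2 8, Option 3 0, Option 4 11, Option 5 24, Option 6 21. Option 3 eliminated.
Round 2: Option 1 24, Option 2 8, Option 4 11, Option 5 24, Option 6 21. Option 2 eliminated.
Round 3: Option 1 24, Option 4 19, Option 5 24, Option 6 21. Option 4 eliminated.
Round 4: Option 1 35, Option 5 24, Option 6 29. Option 5 eliminated.
Round 5: Option 1 35, Option 6 53. Option 6 has a majority (≥45).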